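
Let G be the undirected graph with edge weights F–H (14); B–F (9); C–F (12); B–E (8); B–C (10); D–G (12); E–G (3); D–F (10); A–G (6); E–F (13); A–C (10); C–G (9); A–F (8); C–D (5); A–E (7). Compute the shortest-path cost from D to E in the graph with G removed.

Some routes from D to E avoiding G:
D-F-A-E: 10 + 8 + 7 = 25
D-F-E: 10 + 13 = 23
D-C-B-E: 5 + 10 + 8 = 23
D-C-A-E: 5 + 10 + 7 = 22
Shortest: 22.

22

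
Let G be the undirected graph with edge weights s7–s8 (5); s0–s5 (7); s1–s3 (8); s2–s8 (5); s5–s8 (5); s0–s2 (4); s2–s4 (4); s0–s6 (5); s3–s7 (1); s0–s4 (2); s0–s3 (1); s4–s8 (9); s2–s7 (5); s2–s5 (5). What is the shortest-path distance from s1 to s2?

13

A few of the s1→s2 routes:
s1 → s3 → s7 → s2: 8 + 1 + 5 = 14
s1 → s3 → s0 → s4 → s2: 8 + 1 + 2 + 4 = 15
s1 → s3 → s0 → s2: 8 + 1 + 4 = 13
Best route has total 13.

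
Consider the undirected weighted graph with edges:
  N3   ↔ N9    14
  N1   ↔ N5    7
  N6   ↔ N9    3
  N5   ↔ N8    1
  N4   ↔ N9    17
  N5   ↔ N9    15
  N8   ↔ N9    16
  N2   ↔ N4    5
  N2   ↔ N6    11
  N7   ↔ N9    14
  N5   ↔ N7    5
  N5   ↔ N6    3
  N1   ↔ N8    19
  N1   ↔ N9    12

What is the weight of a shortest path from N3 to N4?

31

Checking several routes:
N3-N9-N7-N5-N6-N2-N4: 14 + 14 + 5 + 3 + 11 + 5 = 52
N3-N9-N6-N2-N4: 14 + 3 + 11 + 5 = 33
N3-N9-N8-N5-N6-N2-N4: 14 + 16 + 1 + 3 + 11 + 5 = 50
N3-N9-N5-N6-N2-N4: 14 + 15 + 3 + 11 + 5 = 48
N3-N9-N1-N5-N6-N2-N4: 14 + 12 + 7 + 3 + 11 + 5 = 52
N3-N9-N4: 14 + 17 = 31
Best route has total 31.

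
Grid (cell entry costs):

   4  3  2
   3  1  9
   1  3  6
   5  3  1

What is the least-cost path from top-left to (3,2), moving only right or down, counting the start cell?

One optimal route is [0,0] → [0,1] → [1,1] → [2,1] → [3,1] → [3,2].
Its cost is 4 + 3 + 1 + 3 + 3 + 1 = 15.
For comparison, the top-then-right route costs 25.

15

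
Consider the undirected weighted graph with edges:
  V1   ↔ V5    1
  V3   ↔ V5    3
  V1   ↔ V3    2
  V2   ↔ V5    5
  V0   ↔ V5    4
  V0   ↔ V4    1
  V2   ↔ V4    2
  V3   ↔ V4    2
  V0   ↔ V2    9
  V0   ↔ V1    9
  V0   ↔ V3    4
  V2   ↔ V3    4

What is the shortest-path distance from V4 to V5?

Some routes from V4 to V5:
V4→V3→V1→V5: 2 + 2 + 1 = 5
V4→V3→V5: 2 + 3 = 5
V4→V0→V5: 1 + 4 = 5
The minimum is 5.

5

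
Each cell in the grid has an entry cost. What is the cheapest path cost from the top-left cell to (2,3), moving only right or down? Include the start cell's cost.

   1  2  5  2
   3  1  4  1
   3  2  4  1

Take [0,0] -> [0,1] -> [1,1] -> [1,2] -> [1,3] -> [2,3] for a total of 1 + 2 + 1 + 4 + 1 + 1 = 10.

10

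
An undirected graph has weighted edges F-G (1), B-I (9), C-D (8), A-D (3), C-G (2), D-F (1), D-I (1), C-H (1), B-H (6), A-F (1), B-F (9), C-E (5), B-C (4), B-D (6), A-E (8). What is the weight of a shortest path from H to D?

Checking several routes:
H→C→G→F→A→D: 1 + 2 + 1 + 1 + 3 = 8
H→C→D: 1 + 8 = 9
H→C→G→F→D: 1 + 2 + 1 + 1 = 5
The minimum is 5.

5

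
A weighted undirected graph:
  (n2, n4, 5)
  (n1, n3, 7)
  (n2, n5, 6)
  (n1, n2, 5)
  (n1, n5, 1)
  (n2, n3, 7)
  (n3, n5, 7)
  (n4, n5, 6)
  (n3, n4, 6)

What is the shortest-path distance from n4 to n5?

6

A few of the n4→n5 routes:
n4 - n5: 6
n4 - n2 - n5: 5 + 6 = 11
n4 - n2 - n1 - n5: 5 + 5 + 1 = 11
Shortest: 6.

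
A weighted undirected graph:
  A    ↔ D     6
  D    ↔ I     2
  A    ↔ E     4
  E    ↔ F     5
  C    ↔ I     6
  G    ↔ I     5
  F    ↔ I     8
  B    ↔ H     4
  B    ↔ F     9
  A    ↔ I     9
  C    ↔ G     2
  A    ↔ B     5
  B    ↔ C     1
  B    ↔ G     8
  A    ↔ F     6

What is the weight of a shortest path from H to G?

7

Some routes from H to G:
H→B→A→D→I→G: 4 + 5 + 6 + 2 + 5 = 22
H→B→G: 4 + 8 = 12
H→B→C→I→G: 4 + 1 + 6 + 5 = 16
H→B→A→I→G: 4 + 5 + 9 + 5 = 23
H→B→C→G: 4 + 1 + 2 = 7
Shortest: 7.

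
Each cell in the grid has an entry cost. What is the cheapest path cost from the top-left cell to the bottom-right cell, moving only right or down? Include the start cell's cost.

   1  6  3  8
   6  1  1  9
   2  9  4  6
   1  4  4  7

Path [0,0] -> [0,1] -> [1,1] -> [1,2] -> [2,2] -> [3,2] -> [3,3]: 1 + 6 + 1 + 1 + 4 + 4 + 7 = 24.
For comparison, the top-then-right route costs 40.

24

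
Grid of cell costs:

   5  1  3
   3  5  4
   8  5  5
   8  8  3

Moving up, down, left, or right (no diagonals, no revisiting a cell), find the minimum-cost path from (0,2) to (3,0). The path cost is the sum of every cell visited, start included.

Take r0c2 -> r0c1 -> r0c0 -> r1c0 -> r2c0 -> r3c0 for a total of 3 + 1 + 5 + 3 + 8 + 8 = 28.

28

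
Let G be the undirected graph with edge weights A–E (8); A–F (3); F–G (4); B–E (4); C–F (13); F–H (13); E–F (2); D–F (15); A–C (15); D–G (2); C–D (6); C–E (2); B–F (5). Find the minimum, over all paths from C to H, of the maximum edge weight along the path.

Some routes from C to H:
C-D-G-F-H: max(6, 2, 4, 13) = 13
C-E-B-F-H: max(2, 4, 5, 13) = 13
C-E-A-F-H: max(2, 8, 3, 13) = 13
The minimum achievable maximum is 13.

13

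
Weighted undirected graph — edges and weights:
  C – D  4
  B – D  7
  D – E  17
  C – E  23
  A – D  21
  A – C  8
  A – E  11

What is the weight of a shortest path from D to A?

12

Routes from D to A:
D-C-E-A: 4 + 23 + 11 = 38
D-C-A: 4 + 8 = 12
D-E-A: 17 + 11 = 28
D-A: 21
D-E-C-A: 17 + 23 + 8 = 48
Shortest: 12.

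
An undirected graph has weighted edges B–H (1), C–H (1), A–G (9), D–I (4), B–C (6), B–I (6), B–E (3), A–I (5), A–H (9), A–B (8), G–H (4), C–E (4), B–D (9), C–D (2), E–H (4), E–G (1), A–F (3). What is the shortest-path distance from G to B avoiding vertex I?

4

Checking several routes:
G-H-C-B: 4 + 1 + 6 = 11
G-E-H-B: 1 + 4 + 1 = 6
G-E-B: 1 + 3 = 4
G-H-E-B: 4 + 4 + 3 = 11
G-H-B: 4 + 1 = 5
G-E-C-H-B: 1 + 4 + 1 + 1 = 7
Shortest: 4.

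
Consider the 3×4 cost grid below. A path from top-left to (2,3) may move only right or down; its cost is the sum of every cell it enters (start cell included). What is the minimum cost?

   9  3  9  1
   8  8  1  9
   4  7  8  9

Path (0,0)→(0,1)→(1,1)→(1,2)→(2,2)→(2,3): 9 + 3 + 8 + 1 + 8 + 9 = 38.
(Top row then right column would cost 40.)

38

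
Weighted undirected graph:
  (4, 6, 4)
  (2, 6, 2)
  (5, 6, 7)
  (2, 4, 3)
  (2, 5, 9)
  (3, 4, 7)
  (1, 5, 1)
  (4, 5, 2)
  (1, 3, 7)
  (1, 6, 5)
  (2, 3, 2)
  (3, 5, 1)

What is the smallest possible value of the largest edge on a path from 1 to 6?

Some routes from 1 to 6:
1-5-4-6: max(1, 2, 4) = 4
1-5-4-2-6: max(1, 2, 3, 2) = 3
1-5-3-2-6: max(1, 1, 2, 2) = 2
The minimum achievable maximum is 2.

2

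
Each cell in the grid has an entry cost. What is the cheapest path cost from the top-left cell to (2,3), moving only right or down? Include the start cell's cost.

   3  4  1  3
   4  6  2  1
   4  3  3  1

Cheapest: [0,0]→[0,1]→[0,2]→[1,2]→[1,3]→[2,3]
  3 + 4 + 1 + 2 + 1 + 1 = 12
For comparison, the top-then-right route costs 13.

12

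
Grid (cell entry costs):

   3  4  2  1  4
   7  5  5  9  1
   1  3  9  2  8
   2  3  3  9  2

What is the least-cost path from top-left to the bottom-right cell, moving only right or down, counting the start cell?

One optimal route is [0,0] -> [0,1] -> [0,2] -> [0,3] -> [0,4] -> [1,4] -> [2,4] -> [3,4].
Its cost is 3 + 4 + 2 + 1 + 4 + 1 + 8 + 2 = 25.

25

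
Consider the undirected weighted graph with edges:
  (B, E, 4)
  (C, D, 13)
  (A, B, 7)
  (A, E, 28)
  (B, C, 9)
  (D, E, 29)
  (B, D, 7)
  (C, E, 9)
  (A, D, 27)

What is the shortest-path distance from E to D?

A few of the E→D routes:
E→C→D: 9 + 13 = 22
E→B→D: 4 + 7 = 11
E→C→B→D: 9 + 9 + 7 = 25
Best route has total 11.

11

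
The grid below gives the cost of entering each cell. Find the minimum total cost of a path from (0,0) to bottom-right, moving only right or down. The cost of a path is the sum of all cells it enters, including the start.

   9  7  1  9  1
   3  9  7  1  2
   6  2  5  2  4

31

One optimal route is [0,0] -> [0,1] -> [0,2] -> [1,2] -> [1,3] -> [1,4] -> [2,4].
Its cost is 9 + 7 + 1 + 7 + 1 + 2 + 4 = 31.
For comparison, the top-then-right route costs 33.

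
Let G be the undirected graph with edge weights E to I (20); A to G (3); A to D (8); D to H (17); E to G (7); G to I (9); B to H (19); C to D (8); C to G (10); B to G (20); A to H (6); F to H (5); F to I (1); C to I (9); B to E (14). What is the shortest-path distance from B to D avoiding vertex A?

A few of the B→D routes:
B - H - D: 19 + 17 = 36
B - E - G - C - D: 14 + 7 + 10 + 8 = 39
B - G - C - D: 20 + 10 + 8 = 38
B - H - F - I - C - D: 19 + 5 + 1 + 9 + 8 = 42
B - G - I - C - D: 20 + 9 + 9 + 8 = 46
Best route has total 36.

36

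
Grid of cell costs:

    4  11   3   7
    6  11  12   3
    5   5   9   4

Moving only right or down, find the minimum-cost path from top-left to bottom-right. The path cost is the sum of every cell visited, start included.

Cheapest: r0c0 -> r0c1 -> r0c2 -> r0c3 -> r1c3 -> r2c3
  4 + 11 + 3 + 7 + 3 + 4 = 32

32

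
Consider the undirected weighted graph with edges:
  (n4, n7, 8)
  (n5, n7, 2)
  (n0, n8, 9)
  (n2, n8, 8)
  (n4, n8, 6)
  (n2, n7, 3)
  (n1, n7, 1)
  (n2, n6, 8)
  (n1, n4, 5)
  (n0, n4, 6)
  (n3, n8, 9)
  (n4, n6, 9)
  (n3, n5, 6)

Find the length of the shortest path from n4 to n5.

A few of the n4→n5 routes:
n4-n8-n2-n7-n5: 6 + 8 + 3 + 2 = 19
n4-n7-n5: 8 + 2 = 10
n4-n1-n7-n5: 5 + 1 + 2 = 8
Shortest: 8.

8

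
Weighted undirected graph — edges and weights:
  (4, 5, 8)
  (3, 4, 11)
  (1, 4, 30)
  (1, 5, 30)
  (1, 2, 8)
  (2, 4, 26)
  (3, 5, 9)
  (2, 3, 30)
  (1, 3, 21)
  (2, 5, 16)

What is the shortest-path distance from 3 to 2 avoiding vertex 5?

29

Comparing a few candidate routes:
3 → 1 → 2: 21 + 8 = 29
3 → 4 → 2: 11 + 26 = 37
3 → 4 → 1 → 2: 11 + 30 + 8 = 49
3 → 2: 30
Shortest: 29.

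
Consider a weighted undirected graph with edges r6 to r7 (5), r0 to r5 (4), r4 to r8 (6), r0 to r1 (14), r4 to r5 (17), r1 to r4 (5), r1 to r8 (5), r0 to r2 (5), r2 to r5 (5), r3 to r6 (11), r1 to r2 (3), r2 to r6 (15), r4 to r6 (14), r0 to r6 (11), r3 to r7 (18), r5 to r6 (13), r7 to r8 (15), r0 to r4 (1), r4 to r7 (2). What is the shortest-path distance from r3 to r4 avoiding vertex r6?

20

Some routes from r3 to r4 avoiding r6:
r3-r7-r8-r4: 18 + 15 + 6 = 39
r3-r7-r8-r1-r2-r5-r0-r4: 18 + 15 + 5 + 3 + 5 + 4 + 1 = 51
r3-r7-r8-r1-r0-r4: 18 + 15 + 5 + 14 + 1 = 53
r3-r7-r8-r1-r2-r0-r4: 18 + 15 + 5 + 3 + 5 + 1 = 47
r3-r7-r8-r1-r4: 18 + 15 + 5 + 5 = 43
r3-r7-r4: 18 + 2 = 20
Best route has total 20.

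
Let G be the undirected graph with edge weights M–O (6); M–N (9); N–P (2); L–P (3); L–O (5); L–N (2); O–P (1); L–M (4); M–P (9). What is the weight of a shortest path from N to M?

6

Some routes from N to M:
N → M: 9
N → P → O → M: 2 + 1 + 6 = 9
N → L → M: 2 + 4 = 6
N → P → L → M: 2 + 3 + 4 = 9
The minimum is 6.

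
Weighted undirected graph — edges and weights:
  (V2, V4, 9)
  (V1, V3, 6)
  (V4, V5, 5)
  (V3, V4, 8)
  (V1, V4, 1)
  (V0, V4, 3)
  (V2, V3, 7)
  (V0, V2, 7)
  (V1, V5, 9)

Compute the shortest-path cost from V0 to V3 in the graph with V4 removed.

14

Paths from V0 to V3 avoiding V4:
V0 → V2 → V3: 7 + 7 = 14
Shortest: 14.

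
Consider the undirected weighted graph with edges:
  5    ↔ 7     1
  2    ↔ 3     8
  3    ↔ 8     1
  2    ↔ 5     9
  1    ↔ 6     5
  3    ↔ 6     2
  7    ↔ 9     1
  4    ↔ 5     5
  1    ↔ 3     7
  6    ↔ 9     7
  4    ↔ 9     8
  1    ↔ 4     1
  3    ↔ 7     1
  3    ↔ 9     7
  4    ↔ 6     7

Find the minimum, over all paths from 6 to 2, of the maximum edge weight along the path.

8

Some routes from 6 to 2:
6-9-7-3-2: max(7, 1, 1, 8) = 8
6-9-4-1-3-2: max(7, 8, 1, 7, 8) = 8
6-9-4-5-7-3-2: max(7, 8, 5, 1, 1, 8) = 8
6-9-7-5-4-1-3-2: max(7, 1, 1, 5, 1, 7, 8) = 8
6-9-3-2: max(7, 7, 8) = 8
Smallest bottleneck: 8.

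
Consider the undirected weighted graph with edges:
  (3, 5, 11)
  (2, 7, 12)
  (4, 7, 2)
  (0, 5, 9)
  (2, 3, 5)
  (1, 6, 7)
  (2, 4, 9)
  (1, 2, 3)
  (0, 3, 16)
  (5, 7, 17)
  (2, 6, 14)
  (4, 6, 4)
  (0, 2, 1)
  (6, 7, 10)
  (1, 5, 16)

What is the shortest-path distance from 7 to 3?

16

Some routes from 7 to 3:
7 -> 6 -> 1 -> 2 -> 3: 10 + 7 + 3 + 5 = 25
7 -> 4 -> 6 -> 2 -> 3: 2 + 4 + 14 + 5 = 25
7 -> 4 -> 6 -> 1 -> 2 -> 3: 2 + 4 + 7 + 3 + 5 = 21
7 -> 5 -> 3: 17 + 11 = 28
7 -> 4 -> 2 -> 3: 2 + 9 + 5 = 16
7 -> 2 -> 3: 12 + 5 = 17
Best route has total 16.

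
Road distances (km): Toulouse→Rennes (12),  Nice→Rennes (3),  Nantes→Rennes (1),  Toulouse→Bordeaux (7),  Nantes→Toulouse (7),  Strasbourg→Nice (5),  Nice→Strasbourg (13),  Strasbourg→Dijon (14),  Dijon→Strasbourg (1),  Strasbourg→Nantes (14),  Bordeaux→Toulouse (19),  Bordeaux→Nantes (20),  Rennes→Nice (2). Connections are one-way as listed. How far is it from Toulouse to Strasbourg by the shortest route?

27

Paths from Toulouse to Strasbourg:
Toulouse - Bordeaux - Nantes - Rennes - Nice - Strasbourg: 7 + 20 + 1 + 2 + 13 = 43
Toulouse - Rennes - Nice - Strasbourg: 12 + 2 + 13 = 27
Best route has total 27 km.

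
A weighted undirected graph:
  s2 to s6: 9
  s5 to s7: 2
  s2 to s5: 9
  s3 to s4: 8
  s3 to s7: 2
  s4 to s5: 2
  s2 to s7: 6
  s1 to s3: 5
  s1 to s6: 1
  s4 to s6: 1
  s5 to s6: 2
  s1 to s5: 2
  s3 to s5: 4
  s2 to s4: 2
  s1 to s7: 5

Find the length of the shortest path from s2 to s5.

Some routes from s2 to s5:
s2 - s4 - s5: 2 + 2 = 4
s2 - s4 - s6 - s5: 2 + 1 + 2 = 5
s2 - s4 - s6 - s1 - s5: 2 + 1 + 1 + 2 = 6
Shortest: 4.

4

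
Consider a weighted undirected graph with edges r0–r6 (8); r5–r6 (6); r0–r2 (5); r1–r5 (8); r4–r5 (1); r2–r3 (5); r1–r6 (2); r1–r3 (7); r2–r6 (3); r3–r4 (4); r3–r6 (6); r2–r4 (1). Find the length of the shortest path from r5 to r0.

Checking several routes:
r5 → r6 → r0: 6 + 8 = 14
r5 → r1 → r6 → r2 → r0: 8 + 2 + 3 + 5 = 18
r5 → r4 → r2 → r0: 1 + 1 + 5 = 7
r5 → r4 → r3 → r2 → r0: 1 + 4 + 5 + 5 = 15
r5 → r4 → r2 → r6 → r0: 1 + 1 + 3 + 8 = 13
r5 → r6 → r2 → r0: 6 + 3 + 5 = 14
Shortest: 7.

7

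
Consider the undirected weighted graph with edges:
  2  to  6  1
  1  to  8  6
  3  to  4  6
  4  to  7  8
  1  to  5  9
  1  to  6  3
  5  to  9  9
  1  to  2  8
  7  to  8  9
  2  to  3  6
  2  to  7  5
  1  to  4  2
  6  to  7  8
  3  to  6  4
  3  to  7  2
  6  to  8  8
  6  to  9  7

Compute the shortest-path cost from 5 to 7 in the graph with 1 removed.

22

Comparing a few candidate routes:
5-9-6-3-7: 9 + 7 + 4 + 2 = 22
5-9-6-2-7: 9 + 7 + 1 + 5 = 22
5-9-6-7: 9 + 7 + 8 = 24
5-9-6-3-2-7: 9 + 7 + 4 + 6 + 5 = 31
5-9-6-2-3-7: 9 + 7 + 1 + 6 + 2 = 25
Best route has total 22.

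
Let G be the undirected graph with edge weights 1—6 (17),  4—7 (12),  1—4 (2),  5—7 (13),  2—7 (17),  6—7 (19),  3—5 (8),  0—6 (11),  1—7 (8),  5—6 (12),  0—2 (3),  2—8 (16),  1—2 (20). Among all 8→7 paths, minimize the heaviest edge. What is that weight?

A few of the 8→7 routes:
8-2-0-6-1-4-7: max(16, 3, 11, 17, 2, 12) = 17
8-2-0-6-1-7: max(16, 3, 11, 17, 8) = 17
8-2-0-6-7: max(16, 3, 11, 19) = 19
8-2-0-6-5-7: max(16, 3, 11, 12, 13) = 16
8-2-7: max(16, 17) = 17
Best route has worst link 16.

16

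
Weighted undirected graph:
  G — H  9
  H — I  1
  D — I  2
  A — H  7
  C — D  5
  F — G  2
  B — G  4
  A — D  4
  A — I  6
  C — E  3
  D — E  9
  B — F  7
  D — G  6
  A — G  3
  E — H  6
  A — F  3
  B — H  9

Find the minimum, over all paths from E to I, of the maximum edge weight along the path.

5

A few of the E→I routes:
E - C - D - A - I: max(3, 5, 4, 6) = 6
E - C - D - G - F - A - I: max(3, 5, 6, 2, 3, 6) = 6
E - C - D - I: max(3, 5, 2) = 5
Smallest bottleneck: 5.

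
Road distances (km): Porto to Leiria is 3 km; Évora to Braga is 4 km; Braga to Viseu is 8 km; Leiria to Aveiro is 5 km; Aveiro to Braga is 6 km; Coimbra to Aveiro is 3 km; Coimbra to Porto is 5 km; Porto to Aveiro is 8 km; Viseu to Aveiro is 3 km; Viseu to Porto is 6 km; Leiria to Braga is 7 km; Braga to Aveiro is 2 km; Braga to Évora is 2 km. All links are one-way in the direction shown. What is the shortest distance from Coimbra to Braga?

9

Routes from Coimbra to Braga:
Coimbra-Porto-Leiria-Braga: 5 + 3 + 7 = 15
Coimbra-Aveiro-Braga: 3 + 6 = 9
Coimbra-Porto-Aveiro-Braga: 5 + 8 + 6 = 19
Coimbra-Porto-Leiria-Aveiro-Braga: 5 + 3 + 5 + 6 = 19
Shortest: 9 km.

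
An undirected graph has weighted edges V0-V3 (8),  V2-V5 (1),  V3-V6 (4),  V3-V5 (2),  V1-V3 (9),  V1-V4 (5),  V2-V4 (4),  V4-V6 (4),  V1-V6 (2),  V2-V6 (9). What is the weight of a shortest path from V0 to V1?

14

Some routes from V0 to V1:
V0 - V3 - V1: 8 + 9 = 17
V0 - V3 - V5 - V2 - V4 - V1: 8 + 2 + 1 + 4 + 5 = 20
V0 - V3 - V6 - V1: 8 + 4 + 2 = 14
V0 - V3 - V6 - V4 - V1: 8 + 4 + 4 + 5 = 21
V0 - V3 - V5 - V2 - V4 - V6 - V1: 8 + 2 + 1 + 4 + 4 + 2 = 21
Best route has total 14.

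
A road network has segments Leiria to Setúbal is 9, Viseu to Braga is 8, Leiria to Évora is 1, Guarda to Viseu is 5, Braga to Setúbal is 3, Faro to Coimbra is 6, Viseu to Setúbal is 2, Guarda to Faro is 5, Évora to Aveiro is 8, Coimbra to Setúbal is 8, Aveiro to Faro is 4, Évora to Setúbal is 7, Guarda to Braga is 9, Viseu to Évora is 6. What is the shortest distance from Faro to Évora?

12

Checking several routes:
Faro → Coimbra → Setúbal → Viseu → Évora: 6 + 8 + 2 + 6 = 22
Faro → Aveiro → Évora: 4 + 8 = 12
Faro → Guarda → Viseu → Évora: 5 + 5 + 6 = 16
Faro → Guarda → Viseu → Setúbal → Évora: 5 + 5 + 2 + 7 = 19
Faro → Guarda → Viseu → Setúbal → Leiria → Évora: 5 + 5 + 2 + 9 + 1 = 22
Faro → Coimbra → Setúbal → Évora: 6 + 8 + 7 = 21
Shortest: 12.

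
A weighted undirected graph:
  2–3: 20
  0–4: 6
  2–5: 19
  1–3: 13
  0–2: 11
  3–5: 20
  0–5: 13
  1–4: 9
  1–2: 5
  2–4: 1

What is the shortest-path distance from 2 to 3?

18

A few of the 2→3 routes:
2 -> 4 -> 0 -> 5 -> 3: 1 + 6 + 13 + 20 = 40
2 -> 3: 20
2 -> 4 -> 1 -> 3: 1 + 9 + 13 = 23
2 -> 1 -> 3: 5 + 13 = 18
2 -> 0 -> 4 -> 1 -> 3: 11 + 6 + 9 + 13 = 39
2 -> 5 -> 3: 19 + 20 = 39
Shortest: 18.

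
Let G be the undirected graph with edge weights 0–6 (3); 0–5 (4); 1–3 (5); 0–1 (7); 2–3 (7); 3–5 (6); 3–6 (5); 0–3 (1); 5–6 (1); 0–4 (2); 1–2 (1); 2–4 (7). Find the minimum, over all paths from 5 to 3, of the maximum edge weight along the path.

3

Comparing a few candidate routes:
5-6-0-3: max(1, 3, 1) = 3
5-6-3: max(1, 5) = 5
5-0-6-3: max(4, 3, 5) = 5
5-3: max(6) = 6
5-6-0-1-2-3: max(1, 3, 7, 1, 7) = 7
5-0-3: max(4, 1) = 4
The minimum achievable maximum is 3.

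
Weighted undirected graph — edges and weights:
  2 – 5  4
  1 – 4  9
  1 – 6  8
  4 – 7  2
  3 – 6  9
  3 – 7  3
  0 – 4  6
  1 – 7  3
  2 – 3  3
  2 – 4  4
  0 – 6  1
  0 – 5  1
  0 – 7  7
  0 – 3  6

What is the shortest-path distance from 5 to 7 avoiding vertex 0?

Some routes from 5 to 7 avoiding 0:
5-2-4-7: 4 + 4 + 2 = 10
5-2-4-1-7: 4 + 4 + 9 + 3 = 20
5-2-3-7: 4 + 3 + 3 = 10
Shortest: 10.

10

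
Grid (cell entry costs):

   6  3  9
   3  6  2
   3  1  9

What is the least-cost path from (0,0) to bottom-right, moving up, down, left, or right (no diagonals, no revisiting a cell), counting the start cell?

22

Best path: r0c0→r1c0→r2c0→r2c1→r2c2
Cost: 6 + 3 + 3 + 1 + 9 = 22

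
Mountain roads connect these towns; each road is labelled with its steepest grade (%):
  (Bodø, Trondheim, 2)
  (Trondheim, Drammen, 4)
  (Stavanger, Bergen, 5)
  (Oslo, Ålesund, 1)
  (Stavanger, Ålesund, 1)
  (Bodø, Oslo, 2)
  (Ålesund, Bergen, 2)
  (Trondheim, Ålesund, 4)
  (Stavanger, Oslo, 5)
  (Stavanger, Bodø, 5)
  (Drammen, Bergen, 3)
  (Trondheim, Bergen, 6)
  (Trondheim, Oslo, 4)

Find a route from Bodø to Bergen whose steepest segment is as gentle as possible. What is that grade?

2

Checking several routes:
Bodø - Oslo - Ålesund - Trondheim - Drammen - Bergen: max(2, 1, 4, 4, 3) = 4
Bodø - Trondheim - Drammen - Bergen: max(2, 4, 3) = 4
Bodø - Oslo - Ålesund - Bergen: max(2, 1, 2) = 2
Bodø - Oslo - Trondheim - Drammen - Bergen: max(2, 4, 4, 3) = 4
Bodø - Trondheim - Oslo - Ålesund - Bergen: max(2, 4, 1, 2) = 4
Bodø - Trondheim - Ålesund - Bergen: max(2, 4, 2) = 4
Best route has worst link 2%.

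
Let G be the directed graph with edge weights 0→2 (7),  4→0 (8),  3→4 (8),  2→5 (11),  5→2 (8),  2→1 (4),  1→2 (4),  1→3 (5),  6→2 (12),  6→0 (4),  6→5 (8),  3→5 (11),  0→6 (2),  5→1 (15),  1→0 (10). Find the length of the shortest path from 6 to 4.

Routes from 6 to 4:
6 - 2 - 5 - 1 - 3 - 4: 12 + 11 + 15 + 5 + 8 = 51
6 - 5 - 1 - 3 - 4: 8 + 15 + 5 + 8 = 36
6 - 0 - 2 - 1 - 3 - 4: 4 + 7 + 4 + 5 + 8 = 28
6 - 2 - 1 - 3 - 4: 12 + 4 + 5 + 8 = 29
6 - 5 - 2 - 1 - 3 - 4: 8 + 8 + 4 + 5 + 8 = 33
6 - 0 - 2 - 5 - 1 - 3 - 4: 4 + 7 + 11 + 15 + 5 + 8 = 50
The minimum is 28.

28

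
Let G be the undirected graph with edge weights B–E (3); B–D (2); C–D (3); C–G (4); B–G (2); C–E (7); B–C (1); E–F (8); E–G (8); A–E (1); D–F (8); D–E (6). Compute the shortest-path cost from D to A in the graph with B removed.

Candidate routes:
D-C-E-A: 3 + 7 + 1 = 11
D-E-A: 6 + 1 = 7
D-F-E-A: 8 + 8 + 1 = 17
D-C-G-E-A: 3 + 4 + 8 + 1 = 16
The minimum is 7.

7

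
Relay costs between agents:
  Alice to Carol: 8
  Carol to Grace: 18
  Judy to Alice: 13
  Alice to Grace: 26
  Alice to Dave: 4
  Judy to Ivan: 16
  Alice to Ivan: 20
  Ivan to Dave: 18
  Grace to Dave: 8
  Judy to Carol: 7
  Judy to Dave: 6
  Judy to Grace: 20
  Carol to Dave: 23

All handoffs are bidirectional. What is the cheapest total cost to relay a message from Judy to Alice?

10

Checking several routes:
Judy → Carol → Alice: 7 + 8 = 15
Judy → Grace → Dave → Alice: 20 + 8 + 4 = 32
Judy → Carol → Dave → Alice: 7 + 23 + 4 = 34
Judy → Alice: 13
Judy → Dave → Alice: 6 + 4 = 10
The minimum is 10.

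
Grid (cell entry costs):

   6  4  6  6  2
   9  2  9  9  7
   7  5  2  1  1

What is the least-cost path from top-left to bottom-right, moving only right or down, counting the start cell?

One optimal route is r0c0 → r0c1 → r1c1 → r2c1 → r2c2 → r2c3 → r2c4.
Its cost is 6 + 4 + 2 + 5 + 2 + 1 + 1 = 21.
For comparison, the top-then-right route costs 32.

21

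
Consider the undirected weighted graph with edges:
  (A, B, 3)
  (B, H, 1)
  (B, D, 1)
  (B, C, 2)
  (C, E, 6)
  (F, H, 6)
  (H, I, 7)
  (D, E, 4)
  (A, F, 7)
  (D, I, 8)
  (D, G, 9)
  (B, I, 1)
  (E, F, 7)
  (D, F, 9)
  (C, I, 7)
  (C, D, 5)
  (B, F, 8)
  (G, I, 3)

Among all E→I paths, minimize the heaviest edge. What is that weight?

A few of the E→I routes:
E → C → B → I: max(6, 2, 1) = 6
E → D → B → I: max(4, 1, 1) = 4
E → D → C → B → H → I: max(4, 5, 2, 1, 7) = 7
E → C → D → B → I: max(6, 5, 1, 1) = 6
E → D → C → B → I: max(4, 5, 2, 1) = 5
Best route has worst link 4.

4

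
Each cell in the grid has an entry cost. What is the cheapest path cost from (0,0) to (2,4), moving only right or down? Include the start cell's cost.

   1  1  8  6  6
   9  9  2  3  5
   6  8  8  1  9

25

Take r0c0 -> r0c1 -> r0c2 -> r1c2 -> r1c3 -> r2c3 -> r2c4 for a total of 1 + 1 + 8 + 2 + 3 + 1 + 9 = 25.
For comparison, the top-then-right route costs 36.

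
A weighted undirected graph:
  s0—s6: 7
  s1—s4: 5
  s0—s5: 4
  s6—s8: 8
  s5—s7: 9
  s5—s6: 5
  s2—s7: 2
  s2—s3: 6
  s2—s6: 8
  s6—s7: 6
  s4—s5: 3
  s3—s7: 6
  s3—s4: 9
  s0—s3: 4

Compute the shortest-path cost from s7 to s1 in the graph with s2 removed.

17

Comparing a few candidate routes:
s7 - s3 - s0 - s5 - s4 - s1: 6 + 4 + 4 + 3 + 5 = 22
s7 - s6 - s5 - s4 - s1: 6 + 5 + 3 + 5 = 19
s7 - s3 - s4 - s1: 6 + 9 + 5 = 20
s7 - s5 - s4 - s1: 9 + 3 + 5 = 17
Shortest: 17.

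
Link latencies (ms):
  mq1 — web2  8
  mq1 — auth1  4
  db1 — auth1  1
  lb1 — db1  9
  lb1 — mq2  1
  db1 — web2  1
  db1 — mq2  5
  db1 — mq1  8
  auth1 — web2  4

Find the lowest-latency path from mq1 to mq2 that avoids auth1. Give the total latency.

Paths from mq1 to mq2 avoiding auth1:
mq1→db1→mq2: 8 + 5 = 13
mq1→web2→db1→mq2: 8 + 1 + 5 = 14
mq1→db1→lb1→mq2: 8 + 9 + 1 = 18
mq1→web2→db1→lb1→mq2: 8 + 1 + 9 + 1 = 19
Best route has total 13 ms.

13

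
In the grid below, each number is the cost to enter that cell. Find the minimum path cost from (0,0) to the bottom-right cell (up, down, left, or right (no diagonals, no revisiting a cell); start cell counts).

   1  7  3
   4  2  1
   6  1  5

13

Path (0,0) -> (1,0) -> (1,1) -> (1,2) -> (2,2): 1 + 4 + 2 + 1 + 5 = 13.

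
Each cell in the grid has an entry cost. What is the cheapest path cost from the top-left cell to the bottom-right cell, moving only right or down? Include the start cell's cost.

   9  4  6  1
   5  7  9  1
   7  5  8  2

23

Cheapest: r0c0→r0c1→r0c2→r0c3→r1c3→r2c3
  9 + 4 + 6 + 1 + 1 + 2 = 23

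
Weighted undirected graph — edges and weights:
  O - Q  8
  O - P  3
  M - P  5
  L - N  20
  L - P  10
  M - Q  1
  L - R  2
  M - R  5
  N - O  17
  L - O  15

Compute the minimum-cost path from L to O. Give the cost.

13

Checking several routes:
L→O: 15
L→R→M→P→O: 2 + 5 + 5 + 3 = 15
L→P→O: 10 + 3 = 13
The minimum is 13.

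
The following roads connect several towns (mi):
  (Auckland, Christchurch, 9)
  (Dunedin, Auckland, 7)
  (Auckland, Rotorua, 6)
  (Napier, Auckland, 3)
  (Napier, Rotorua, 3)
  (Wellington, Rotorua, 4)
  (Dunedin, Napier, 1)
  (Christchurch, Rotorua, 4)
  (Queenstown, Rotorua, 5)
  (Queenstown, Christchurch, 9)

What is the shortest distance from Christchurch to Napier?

A few of the Christchurch→Napier routes:
Christchurch-Rotorua-Auckland-Napier: 4 + 6 + 3 = 13
Christchurch-Auckland-Napier: 9 + 3 = 12
Christchurch-Auckland-Dunedin-Napier: 9 + 7 + 1 = 17
Christchurch-Rotorua-Napier: 4 + 3 = 7
The minimum is 7 mi.

7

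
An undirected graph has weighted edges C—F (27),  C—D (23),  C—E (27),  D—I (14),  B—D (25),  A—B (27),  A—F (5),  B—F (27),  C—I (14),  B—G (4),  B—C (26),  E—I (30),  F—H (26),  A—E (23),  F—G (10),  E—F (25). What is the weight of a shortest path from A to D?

A few of the A→D routes:
A → B → D: 27 + 25 = 52
A → F → C → D: 5 + 27 + 23 = 55
A → F → G → B → D: 5 + 10 + 4 + 25 = 44
Best route has total 44.

44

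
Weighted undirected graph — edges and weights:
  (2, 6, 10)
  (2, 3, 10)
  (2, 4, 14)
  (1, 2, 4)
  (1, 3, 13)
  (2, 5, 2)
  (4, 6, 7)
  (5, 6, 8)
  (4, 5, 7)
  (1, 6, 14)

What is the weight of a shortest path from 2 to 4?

9

Some routes from 2 to 4:
2 → 5 → 6 → 4: 2 + 8 + 7 = 17
2 → 6 → 4: 10 + 7 = 17
2 → 5 → 4: 2 + 7 = 9
2 → 4: 14
The minimum is 9.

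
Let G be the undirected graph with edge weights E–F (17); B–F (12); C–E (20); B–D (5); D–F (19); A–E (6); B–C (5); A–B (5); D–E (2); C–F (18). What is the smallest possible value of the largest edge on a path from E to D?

2

Comparing a few candidate routes:
E-D: max(2) = 2
E-F-B-D: max(17, 12, 5) = 17
E-F-C-B-D: max(17, 18, 5, 5) = 18
E-A-B-D: max(6, 5, 5) = 6
The minimum achievable maximum is 2.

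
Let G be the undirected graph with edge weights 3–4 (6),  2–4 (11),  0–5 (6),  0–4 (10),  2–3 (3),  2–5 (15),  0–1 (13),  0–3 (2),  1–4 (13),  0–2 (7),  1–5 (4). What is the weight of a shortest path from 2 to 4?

9

Some routes from 2 to 4:
2 -> 3 -> 4: 3 + 6 = 9
2 -> 4: 11
2 -> 3 -> 0 -> 4: 3 + 2 + 10 = 15
Shortest: 9.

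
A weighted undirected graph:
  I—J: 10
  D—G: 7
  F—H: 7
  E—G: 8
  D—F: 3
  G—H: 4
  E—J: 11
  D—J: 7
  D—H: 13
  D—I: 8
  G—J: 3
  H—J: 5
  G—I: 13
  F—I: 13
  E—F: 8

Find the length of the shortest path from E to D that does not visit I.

Comparing a few candidate routes:
E - J - G - D: 11 + 3 + 7 = 21
E - G - J - D: 8 + 3 + 7 = 18
E - G - D: 8 + 7 = 15
E - G - H - F - D: 8 + 4 + 7 + 3 = 22
E - F - D: 8 + 3 = 11
E - J - D: 11 + 7 = 18
Shortest: 11.

11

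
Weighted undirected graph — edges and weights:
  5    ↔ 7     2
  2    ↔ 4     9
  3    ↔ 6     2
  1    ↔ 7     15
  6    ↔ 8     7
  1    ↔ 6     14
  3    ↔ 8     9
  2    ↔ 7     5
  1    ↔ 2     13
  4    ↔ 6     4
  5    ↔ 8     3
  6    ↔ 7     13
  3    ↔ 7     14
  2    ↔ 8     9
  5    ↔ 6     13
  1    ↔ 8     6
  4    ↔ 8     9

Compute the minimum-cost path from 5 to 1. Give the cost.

9

Comparing a few candidate routes:
5→7→2→1: 2 + 5 + 13 = 20
5→8→1: 3 + 6 = 9
5→7→1: 2 + 15 = 17
Best route has total 9.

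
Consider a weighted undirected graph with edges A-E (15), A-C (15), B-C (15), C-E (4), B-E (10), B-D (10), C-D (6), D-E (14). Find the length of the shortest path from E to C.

Paths from E to C:
E → A → C: 15 + 15 = 30
E → B → D → C: 10 + 10 + 6 = 26
E → B → C: 10 + 15 = 25
E → D → C: 14 + 6 = 20
E → C: 4
E → D → B → C: 14 + 10 + 15 = 39
Shortest: 4.

4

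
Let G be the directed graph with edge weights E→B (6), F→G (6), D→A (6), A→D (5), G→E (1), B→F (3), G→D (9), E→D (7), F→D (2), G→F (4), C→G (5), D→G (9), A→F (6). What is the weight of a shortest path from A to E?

Candidate routes:
A-F-D-G-E: 6 + 2 + 9 + 1 = 18
A-D-G-E: 5 + 9 + 1 = 15
A-F-G-E: 6 + 6 + 1 = 13
The minimum is 13.

13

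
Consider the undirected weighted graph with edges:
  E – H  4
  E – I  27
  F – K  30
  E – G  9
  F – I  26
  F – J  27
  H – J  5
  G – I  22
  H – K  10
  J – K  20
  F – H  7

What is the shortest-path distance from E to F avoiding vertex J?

11

Paths from E to F avoiding J:
E-G-I-F: 9 + 22 + 26 = 57
E-H-K-F: 4 + 10 + 30 = 44
E-I-F: 27 + 26 = 53
E-H-F: 4 + 7 = 11
Best route has total 11.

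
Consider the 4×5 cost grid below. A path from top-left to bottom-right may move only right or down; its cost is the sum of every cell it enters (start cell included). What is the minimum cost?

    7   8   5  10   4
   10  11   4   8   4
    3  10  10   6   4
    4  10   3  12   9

Cheapest: r0c0 -> r0c1 -> r0c2 -> r1c2 -> r1c3 -> r1c4 -> r2c4 -> r3c4
  7 + 8 + 5 + 4 + 8 + 4 + 4 + 9 = 49
(Top row then right column would cost 51.)

49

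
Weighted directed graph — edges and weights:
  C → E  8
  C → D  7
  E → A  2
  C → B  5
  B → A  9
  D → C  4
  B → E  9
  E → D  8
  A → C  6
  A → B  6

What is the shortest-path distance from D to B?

9

Candidate routes:
D-C-B: 4 + 5 = 9
D-C-E-A-B: 4 + 8 + 2 + 6 = 20
The minimum is 9.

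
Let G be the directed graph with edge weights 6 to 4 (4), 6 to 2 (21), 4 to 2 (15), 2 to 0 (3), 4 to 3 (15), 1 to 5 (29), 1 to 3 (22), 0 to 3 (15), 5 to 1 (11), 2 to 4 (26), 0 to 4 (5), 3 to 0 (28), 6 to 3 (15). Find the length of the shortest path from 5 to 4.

66

Routes from 5 to 4:
5 -> 1 -> 3 -> 0 -> 4: 11 + 22 + 28 + 5 = 66
Shortest: 66.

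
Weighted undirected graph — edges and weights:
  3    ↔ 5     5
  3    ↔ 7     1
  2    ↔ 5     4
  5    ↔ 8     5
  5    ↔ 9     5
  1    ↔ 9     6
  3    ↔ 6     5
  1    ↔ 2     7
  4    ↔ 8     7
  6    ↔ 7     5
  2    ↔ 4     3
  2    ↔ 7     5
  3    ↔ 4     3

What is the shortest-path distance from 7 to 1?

A few of the 7→1 routes:
7 - 3 - 5 - 9 - 1: 1 + 5 + 5 + 6 = 17
7 - 3 - 5 - 2 - 1: 1 + 5 + 4 + 7 = 17
7 - 3 - 4 - 2 - 1: 1 + 3 + 3 + 7 = 14
7 - 2 - 1: 5 + 7 = 12
7 - 2 - 5 - 9 - 1: 5 + 4 + 5 + 6 = 20
Best route has total 12.

12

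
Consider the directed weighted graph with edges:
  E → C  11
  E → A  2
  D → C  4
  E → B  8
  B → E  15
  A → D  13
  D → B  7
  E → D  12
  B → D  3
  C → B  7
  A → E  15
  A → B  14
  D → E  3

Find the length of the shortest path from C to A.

Candidate routes:
C → B → D → E → A: 7 + 3 + 3 + 2 = 15
C → B → E → A: 7 + 15 + 2 = 24
Shortest: 15.

15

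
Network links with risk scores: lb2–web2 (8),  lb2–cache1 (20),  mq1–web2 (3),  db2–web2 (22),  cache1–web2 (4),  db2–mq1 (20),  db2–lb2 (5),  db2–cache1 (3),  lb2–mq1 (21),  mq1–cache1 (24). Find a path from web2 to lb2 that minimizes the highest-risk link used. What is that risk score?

Comparing a few candidate routes:
web2 - cache1 - db2 - lb2: max(4, 3, 5) = 5
web2 - lb2: max(8) = 8
web2 - mq1 - db2 - cache1 - lb2: max(3, 20, 3, 20) = 20
Best route has worst link 5.

5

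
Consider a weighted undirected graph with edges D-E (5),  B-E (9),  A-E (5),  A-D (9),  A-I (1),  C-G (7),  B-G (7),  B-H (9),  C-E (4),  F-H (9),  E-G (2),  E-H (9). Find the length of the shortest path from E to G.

2

Paths from E to G:
E - C - G: 4 + 7 = 11
E - G: 2
E - H - B - G: 9 + 9 + 7 = 25
E - B - G: 9 + 7 = 16
The minimum is 2.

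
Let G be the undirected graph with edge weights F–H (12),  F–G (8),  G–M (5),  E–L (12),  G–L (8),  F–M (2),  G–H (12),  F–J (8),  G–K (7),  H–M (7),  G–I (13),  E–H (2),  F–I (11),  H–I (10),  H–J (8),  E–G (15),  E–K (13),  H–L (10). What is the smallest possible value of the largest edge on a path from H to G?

Checking several routes:
H - J - F - M - G: max(8, 8, 2, 5) = 8
H - L - G: max(10, 8) = 10
H - J - F - G: max(8, 8, 8) = 8
H - M - F - G: max(7, 2, 8) = 8
H - M - G: max(7, 5) = 7
Smallest bottleneck: 7.

7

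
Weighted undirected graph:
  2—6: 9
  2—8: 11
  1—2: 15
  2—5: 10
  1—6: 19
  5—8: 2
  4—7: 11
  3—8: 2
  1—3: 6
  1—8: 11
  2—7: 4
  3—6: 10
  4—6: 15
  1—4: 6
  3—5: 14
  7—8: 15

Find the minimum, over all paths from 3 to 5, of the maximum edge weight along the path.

2

A few of the 3→5 routes:
3 -> 8 -> 2 -> 5: max(2, 11, 10) = 11
3 -> 8 -> 1 -> 4 -> 7 -> 2 -> 5: max(2, 11, 6, 11, 4, 10) = 11
3 -> 8 -> 5: max(2, 2) = 2
3 -> 6 -> 2 -> 5: max(10, 9, 10) = 10
3 -> 6 -> 2 -> 7 -> 4 -> 1 -> 8 -> 5: max(10, 9, 4, 11, 6, 11, 2) = 11
Best route has worst link 2.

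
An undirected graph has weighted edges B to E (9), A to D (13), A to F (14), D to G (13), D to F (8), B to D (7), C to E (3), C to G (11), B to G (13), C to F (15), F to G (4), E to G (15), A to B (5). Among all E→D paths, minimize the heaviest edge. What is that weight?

9

Comparing a few candidate routes:
E -> B -> D: max(9, 7) = 9
E -> B -> G -> D: max(9, 13, 13) = 13
E -> C -> G -> F -> D: max(3, 11, 4, 8) = 11
E -> B -> G -> F -> D: max(9, 13, 4, 8) = 13
Smallest bottleneck: 9.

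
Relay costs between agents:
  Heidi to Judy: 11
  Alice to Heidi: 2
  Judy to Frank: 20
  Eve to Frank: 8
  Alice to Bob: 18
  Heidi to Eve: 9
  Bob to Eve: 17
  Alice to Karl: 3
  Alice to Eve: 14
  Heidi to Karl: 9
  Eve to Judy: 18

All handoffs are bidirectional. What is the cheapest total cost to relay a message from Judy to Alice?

Comparing a few candidate routes:
Judy → Heidi → Karl → Alice: 11 + 9 + 3 = 23
Judy → Eve → Alice: 18 + 14 = 32
Judy → Eve → Heidi → Alice: 18 + 9 + 2 = 29
Judy → Heidi → Alice: 11 + 2 = 13
The minimum is 13.

13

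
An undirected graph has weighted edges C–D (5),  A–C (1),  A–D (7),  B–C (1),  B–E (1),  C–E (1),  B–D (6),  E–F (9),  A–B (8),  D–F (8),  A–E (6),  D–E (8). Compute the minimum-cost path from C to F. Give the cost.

A few of the C→F routes:
C -> E -> F: 1 + 9 = 10
C -> E -> B -> D -> F: 1 + 1 + 6 + 8 = 16
C -> B -> E -> F: 1 + 1 + 9 = 11
C -> B -> D -> F: 1 + 6 + 8 = 15
C -> D -> F: 5 + 8 = 13
Shortest: 10.

10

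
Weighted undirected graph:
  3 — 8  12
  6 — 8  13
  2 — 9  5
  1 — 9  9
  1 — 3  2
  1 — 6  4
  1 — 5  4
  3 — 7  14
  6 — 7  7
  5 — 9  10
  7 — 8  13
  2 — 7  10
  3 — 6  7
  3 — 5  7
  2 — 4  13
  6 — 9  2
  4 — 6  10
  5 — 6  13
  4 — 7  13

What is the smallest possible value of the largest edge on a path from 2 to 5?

5

A few of the 2→5 routes:
2 -> 9 -> 6 -> 3 -> 1 -> 5: max(5, 2, 7, 2, 4) = 7
2 -> 9 -> 6 -> 3 -> 5: max(5, 2, 7, 7) = 7
2 -> 9 -> 6 -> 1 -> 3 -> 5: max(5, 2, 4, 2, 7) = 7
2 -> 9 -> 1 -> 5: max(5, 9, 4) = 9
2 -> 9 -> 6 -> 1 -> 5: max(5, 2, 4, 4) = 5
Best route has worst link 5.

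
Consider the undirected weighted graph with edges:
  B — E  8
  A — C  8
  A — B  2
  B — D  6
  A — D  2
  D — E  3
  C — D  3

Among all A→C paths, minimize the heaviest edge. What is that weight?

3

Paths from A to C:
A → B → E → D → C: max(2, 8, 3, 3) = 8
A → C: max(8) = 8
A → B → D → C: max(2, 6, 3) = 6
A → D → C: max(2, 3) = 3
The minimum achievable maximum is 3.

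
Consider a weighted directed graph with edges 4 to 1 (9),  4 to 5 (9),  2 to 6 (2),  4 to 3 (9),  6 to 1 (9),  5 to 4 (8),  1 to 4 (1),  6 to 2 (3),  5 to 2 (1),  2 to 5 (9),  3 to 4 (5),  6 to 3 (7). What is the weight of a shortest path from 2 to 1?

Routes from 2 to 1:
2 → 6 → 1: 2 + 9 = 11
2 → 5 → 4 → 1: 9 + 8 + 9 = 26
2 → 6 → 3 → 4 → 1: 2 + 7 + 5 + 9 = 23
Best route has total 11.

11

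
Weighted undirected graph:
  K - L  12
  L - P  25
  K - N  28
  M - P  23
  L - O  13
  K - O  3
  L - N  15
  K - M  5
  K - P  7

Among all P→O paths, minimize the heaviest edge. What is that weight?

Checking several routes:
P→M→K→O: max(23, 5, 3) = 23
P→L→K→O: max(25, 12, 3) = 25
P→L→O: max(25, 13) = 25
P→K→O: max(7, 3) = 7
P→M→K→L→O: max(23, 5, 12, 13) = 23
P→K→L→O: max(7, 12, 13) = 13
Smallest bottleneck: 7.

7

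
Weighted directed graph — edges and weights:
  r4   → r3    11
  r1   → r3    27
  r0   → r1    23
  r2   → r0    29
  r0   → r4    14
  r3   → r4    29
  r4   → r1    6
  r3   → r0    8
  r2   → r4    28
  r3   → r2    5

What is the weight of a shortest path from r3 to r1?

Candidate routes:
r3 → r0 → r1: 8 + 23 = 31
r3 → r2 → r0 → r1: 5 + 29 + 23 = 57
r3 → r4 → r1: 29 + 6 = 35
r3 → r0 → r4 → r1: 8 + 14 + 6 = 28
r3 → r2 → r4 → r1: 5 + 28 + 6 = 39
r3 → r2 → r0 → r4 → r1: 5 + 29 + 14 + 6 = 54
Best route has total 28.

28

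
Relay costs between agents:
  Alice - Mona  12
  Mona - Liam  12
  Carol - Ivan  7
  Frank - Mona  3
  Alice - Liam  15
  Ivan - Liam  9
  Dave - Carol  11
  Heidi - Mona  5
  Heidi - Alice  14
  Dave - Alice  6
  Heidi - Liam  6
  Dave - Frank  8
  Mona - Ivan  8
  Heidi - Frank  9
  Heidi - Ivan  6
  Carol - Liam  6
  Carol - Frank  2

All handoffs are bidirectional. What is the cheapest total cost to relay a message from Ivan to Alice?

Comparing a few candidate routes:
Ivan -> Mona -> Alice: 8 + 12 = 20
Ivan -> Carol -> Frank -> Dave -> Alice: 7 + 2 + 8 + 6 = 23
Ivan -> Heidi -> Mona -> Alice: 6 + 5 + 12 = 23
Ivan -> Heidi -> Alice: 6 + 14 = 20
The minimum is 20.

20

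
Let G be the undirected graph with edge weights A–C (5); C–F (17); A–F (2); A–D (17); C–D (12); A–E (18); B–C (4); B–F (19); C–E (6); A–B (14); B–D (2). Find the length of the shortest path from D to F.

Comparing a few candidate routes:
D -> A -> F: 17 + 2 = 19
D -> B -> C -> A -> F: 2 + 4 + 5 + 2 = 13
D -> B -> F: 2 + 19 = 21
D -> B -> C -> F: 2 + 4 + 17 = 23
D -> B -> A -> F: 2 + 14 + 2 = 18
D -> C -> A -> F: 12 + 5 + 2 = 19
Best route has total 13.

13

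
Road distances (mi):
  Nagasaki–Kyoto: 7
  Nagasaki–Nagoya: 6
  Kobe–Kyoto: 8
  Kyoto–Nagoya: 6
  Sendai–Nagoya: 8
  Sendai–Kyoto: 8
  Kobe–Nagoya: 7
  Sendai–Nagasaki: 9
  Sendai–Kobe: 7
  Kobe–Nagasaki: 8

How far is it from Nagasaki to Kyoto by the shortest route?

Comparing a few candidate routes:
Nagasaki - Kyoto: 7
Nagasaki - Sendai - Kyoto: 9 + 8 = 17
Nagasaki - Nagoya - Kyoto: 6 + 6 = 12
Nagasaki - Nagoya - Kobe - Kyoto: 6 + 7 + 8 = 21
Nagasaki - Kobe - Kyoto: 8 + 8 = 16
Shortest: 7 mi.

7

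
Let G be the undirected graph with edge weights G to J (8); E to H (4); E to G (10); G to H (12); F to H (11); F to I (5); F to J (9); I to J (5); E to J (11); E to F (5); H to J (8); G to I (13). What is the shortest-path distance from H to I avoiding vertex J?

14

Some routes from H to I avoiding J:
H-G-I: 12 + 13 = 25
H-F-I: 11 + 5 = 16
H-E-F-I: 4 + 5 + 5 = 14
Best route has total 14.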